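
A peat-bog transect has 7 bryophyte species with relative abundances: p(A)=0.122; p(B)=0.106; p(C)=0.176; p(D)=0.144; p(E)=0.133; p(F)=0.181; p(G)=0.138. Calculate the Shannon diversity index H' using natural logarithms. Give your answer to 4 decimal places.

1.9304

Each pᵢ ln pᵢ term (working shown to 6 dp, full precision carried): 0.122×(-2.103734)=-0.256656, 0.106×(-2.244316)=-0.237898, 0.176×(-1.737271)=-0.305760, 0.144×(-1.937942)=-0.279064, 0.133×(-2.017406)=-0.268315, 0.181×(-1.709258)=-0.309376, 0.138×(-1.980502)=-0.273309.
Sum = -1.930376, so H' = 1.9304.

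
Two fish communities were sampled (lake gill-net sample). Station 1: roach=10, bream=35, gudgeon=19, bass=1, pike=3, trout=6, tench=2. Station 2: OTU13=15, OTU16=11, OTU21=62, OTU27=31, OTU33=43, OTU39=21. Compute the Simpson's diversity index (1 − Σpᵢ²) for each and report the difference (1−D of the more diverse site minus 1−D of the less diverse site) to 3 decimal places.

0.078

Station 1: N=76, proportions 0.13158, 0.46053, 0.25, 0.01316, 0.03947, 0.07895, 0.02632, giving 1−D = 0.69945 (working shown to 5 dp, full precision carried).
Station 2: N=183, proportions 0.08197, 0.06011, 0.3388, 0.1694, 0.23497, 0.11475, giving 1−D = 0.77781.
Difference = |0.69945 − 0.77781| = 0.07836, i.e. 0.078 to 3 decimal places.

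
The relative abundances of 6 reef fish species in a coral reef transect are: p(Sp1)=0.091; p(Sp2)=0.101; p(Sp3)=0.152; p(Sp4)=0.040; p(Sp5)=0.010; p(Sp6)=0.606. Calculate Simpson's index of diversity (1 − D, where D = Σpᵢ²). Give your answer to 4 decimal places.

0.5895

D = 0.091² + 0.101² + 0.152² + 0.04² + 0.01² + 0.606² = 0.008281 + 0.010201 + 0.023104 + 0.001600 + 0.000100 + 0.367236 = 0.410522 (working shown to 6 dp, full precision carried).
So 1 − D = 0.589478, i.e. 0.5895 to 4 decimal places.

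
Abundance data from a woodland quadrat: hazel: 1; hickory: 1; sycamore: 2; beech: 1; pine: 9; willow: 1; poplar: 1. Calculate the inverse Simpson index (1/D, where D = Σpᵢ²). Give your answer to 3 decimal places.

2.844

Total N = 1+1+2+1+9+1+1 = 16, so the proportions are 0.0625, 0.0625, 0.125, 0.0625, 0.5625, 0.0625, 0.0625 (working shown to 6 dp, full precision carried).
D = 0.0625² + 0.0625² + 0.125² + 0.0625² + 0.5625² + 0.0625² + 0.0625² = 0.003906 + 0.003906 + 0.015625 + 0.003906 + 0.316406 + 0.003906 + 0.003906 = 0.351562.
So 1/D = 2.84444, i.e. 2.844 to 3 decimal places.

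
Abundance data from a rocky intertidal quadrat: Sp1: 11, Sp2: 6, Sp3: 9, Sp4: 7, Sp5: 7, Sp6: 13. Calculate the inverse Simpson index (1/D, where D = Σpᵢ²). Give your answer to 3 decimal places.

5.562

Total N = 11+6+9+7+7+13 = 53, so the proportions are 0.2075472, 0.1132075, 0.1698113, 0.1320755, 0.1320755, 0.245283 (working shown to 7 dp, full precision carried).
D = 0.2075472² + 0.1132075² + 0.1698113² + 0.1320755² + 0.1320755² + 0.245283² = 0.0430758 + 0.0128159 + 0.0288359 + 0.0174439 + 0.0174439 + 0.0601638 = 0.1797793.
So 1/D = 5.56238, i.e. 5.562 to 3 decimal places.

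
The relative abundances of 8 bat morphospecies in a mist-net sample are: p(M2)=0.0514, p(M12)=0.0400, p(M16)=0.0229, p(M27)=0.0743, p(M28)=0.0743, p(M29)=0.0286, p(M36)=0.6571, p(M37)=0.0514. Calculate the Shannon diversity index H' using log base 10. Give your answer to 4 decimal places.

0.5577

Each pᵢ log₁₀ pᵢ term (working shown to 6 dp, full precision carried): 0.0514×(-1.289037)=-0.066256, 0.04×(-1.397940)=-0.055918, 0.0229×(-1.640165)=-0.037560, 0.0743×(-1.129011)=-0.083886, 0.0743×(-1.129011)=-0.083886, 0.0286×(-1.543634)=-0.044148, 0.6571×(-0.182369)=-0.119834, 0.0514×(-1.289037)=-0.066256.
Sum = -0.557744, so H' = 0.5577.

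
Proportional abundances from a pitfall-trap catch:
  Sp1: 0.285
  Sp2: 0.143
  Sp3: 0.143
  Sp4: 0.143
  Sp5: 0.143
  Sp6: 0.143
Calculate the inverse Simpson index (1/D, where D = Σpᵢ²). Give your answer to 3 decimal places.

D = 0.285² + 0.143² + 0.143² + 0.143² + 0.143² + 0.143² = 0.0812250 + 0.0204490 + 0.0204490 + 0.0204490 + 0.0204490 + 0.0204490 = 0.1834700 (working shown to 7 dp, full precision carried).
So 1/D = 5.45048, i.e. 5.450 to 3 decimal places.

5.450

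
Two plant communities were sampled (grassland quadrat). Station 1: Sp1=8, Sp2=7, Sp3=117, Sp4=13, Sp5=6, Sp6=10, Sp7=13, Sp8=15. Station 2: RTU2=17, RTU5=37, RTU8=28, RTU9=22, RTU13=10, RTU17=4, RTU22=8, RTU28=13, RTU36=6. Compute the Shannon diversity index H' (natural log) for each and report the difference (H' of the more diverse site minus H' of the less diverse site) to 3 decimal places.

Station 1: N=189, proportions 0.04233, 0.03704, 0.61905, 0.06878, 0.03175, 0.05291, 0.06878, 0.07937, giving H' = 1.38716 (working shown to 5 dp, full precision carried).
Station 2: N=145, proportions 0.11724, 0.25517, 0.1931, 0.15172, 0.06897, 0.02759, 0.05517, 0.08966, 0.04138, giving H' = 1.99484.
Difference = |1.38716 − 1.99484| = 0.60768, i.e. 0.608 to 3 decimal places.

0.608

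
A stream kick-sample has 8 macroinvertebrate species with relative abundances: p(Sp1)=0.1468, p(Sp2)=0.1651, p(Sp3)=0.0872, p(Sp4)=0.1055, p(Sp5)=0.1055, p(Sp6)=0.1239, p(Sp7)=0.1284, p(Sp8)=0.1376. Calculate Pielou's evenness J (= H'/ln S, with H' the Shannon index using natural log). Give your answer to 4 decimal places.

0.9914

H' = −Σ pᵢ ln pᵢ = −((-0.281663) + (-0.297379) + (-0.212729) + (-0.237274) + (-0.237274) + (-0.258738) + (-0.263554) + (-0.272916)) = 2.061528 (working shown to 6 dp, full precision carried).
With S = 8 species, ln S = 2.079442, so J = 2.061528/2.079442 = 0.991385, i.e. 0.9914 to 4 decimal places.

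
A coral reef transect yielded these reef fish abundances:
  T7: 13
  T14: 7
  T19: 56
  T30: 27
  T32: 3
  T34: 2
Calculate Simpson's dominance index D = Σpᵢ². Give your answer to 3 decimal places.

0.351

Total N = 13+7+56+27+3+2 = 108, so the proportions are 0.12037, 0.06481, 0.51852, 0.25, 0.02778, 0.01852 (working shown to 5 dp, full precision carried).
D = 0.12037² + 0.06481² + 0.51852² + 0.25² + 0.02778² + 0.01852² = 0.01449 + 0.00420 + 0.26886 + 0.06250 + 0.00077 + 0.00034 = 0.35117.
To 3 decimal places, D = 0.351.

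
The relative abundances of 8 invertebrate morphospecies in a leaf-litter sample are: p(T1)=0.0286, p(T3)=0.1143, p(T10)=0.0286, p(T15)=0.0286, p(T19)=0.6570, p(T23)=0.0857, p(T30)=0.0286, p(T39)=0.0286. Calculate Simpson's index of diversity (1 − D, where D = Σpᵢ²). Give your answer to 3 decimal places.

0.544

D = 0.0286² + 0.1143² + 0.0286² + 0.0286² + 0.657² + 0.0857² + 0.0286² + 0.0286² = 0.00082 + 0.01306 + 0.00082 + 0.00082 + 0.43165 + 0.00734 + 0.00082 + 0.00082 = 0.45615 (working shown to 5 dp, full precision carried).
So 1 − D = 0.54385, i.e. 0.544 to 3 decimal places.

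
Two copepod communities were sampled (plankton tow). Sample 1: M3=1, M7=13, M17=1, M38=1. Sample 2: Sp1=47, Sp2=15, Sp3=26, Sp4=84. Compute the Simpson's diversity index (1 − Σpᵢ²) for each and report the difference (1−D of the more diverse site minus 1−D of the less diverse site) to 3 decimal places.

0.328

Sample 1: N=16, proportions 0.0625, 0.8125, 0.0625, 0.0625, giving 1−D = 0.328125 (working shown to 6 dp, full precision carried).
Sample 2: N=172, proportions 0.273256, 0.087209, 0.151163, 0.488372, giving 1−D = 0.656368.
Difference = |0.328125 − 0.656368| = 0.328243, i.e. 0.328 to 3 decimal places.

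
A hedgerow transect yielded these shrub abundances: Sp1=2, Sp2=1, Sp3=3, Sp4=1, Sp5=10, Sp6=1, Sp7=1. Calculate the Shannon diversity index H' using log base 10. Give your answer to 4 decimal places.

0.6454

Total N = 2+1+3+1+10+1+1 = 19, so the proportions are 0.105263, 0.052632, 0.157895, 0.052632, 0.526316, 0.052632, 0.052632 (working shown to 6 dp, full precision carried).
Each pᵢ log₁₀ pᵢ term: 0.105263×(-0.977724)=-0.102918, 0.052632×(-1.278754)=-0.067303, 0.157895×(-0.801632)=-0.126574, 0.052632×(-1.278754)=-0.067303, 0.526316×(-0.278754)=-0.146712, 0.052632×(-1.278754)=-0.067303, 0.052632×(-1.278754)=-0.067303.
Sum = -0.645416, so H' = 0.6454.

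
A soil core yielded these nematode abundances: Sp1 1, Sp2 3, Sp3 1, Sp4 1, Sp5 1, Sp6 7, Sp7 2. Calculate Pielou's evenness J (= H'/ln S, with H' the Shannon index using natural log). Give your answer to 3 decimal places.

Total N = 1+3+1+1+1+7+2 = 16, so the proportions are 0.0625, 0.1875, 0.0625, 0.0625, 0.0625, 0.4375, 0.125 (working shown to 5 dp, full precision carried).
H' = −Σ pᵢ ln pᵢ = −((-0.17329) + (-0.31387) + (-0.17329) + (-0.17329) + (-0.17329) + (-0.36167) + (-0.25993)) = 1.62862.
With S = 7 species, ln S = 1.94591, so J = 1.62862/1.94591 = 0.83695, i.e. 0.837 to 3 decimal places.

0.837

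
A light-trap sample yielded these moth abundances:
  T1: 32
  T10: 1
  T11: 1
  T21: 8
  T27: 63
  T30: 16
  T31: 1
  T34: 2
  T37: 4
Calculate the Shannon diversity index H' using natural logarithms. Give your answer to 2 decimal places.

1.42

Total N = 32+1+1+8+63+16+1+2+4 = 128, so the proportions are 0.25, 0.0078, 0.0078, 0.0625, 0.4922, 0.125, 0.0078, 0.0156, 0.0312 (working shown to 4 dp, full precision carried).
Each pᵢ ln pᵢ term: 0.25×(-1.3863)=-0.3466, 0.0078×(-4.8520)=-0.0379, 0.0078×(-4.8520)=-0.0379, 0.0625×(-2.7726)=-0.1733, 0.4922×(-0.7089)=-0.3489, 0.125×(-2.0794)=-0.2599, 0.0078×(-4.8520)=-0.0379, 0.0156×(-4.1589)=-0.0650, 0.0312×(-3.4657)=-0.1083.
Sum = -1.4157, so H' = 1.42.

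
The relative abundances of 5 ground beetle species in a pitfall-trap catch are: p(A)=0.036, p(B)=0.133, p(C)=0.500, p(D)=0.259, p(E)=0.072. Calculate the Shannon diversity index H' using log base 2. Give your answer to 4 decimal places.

1.8378

Each pᵢ log₂ pᵢ term (working shown to 6 dp, full precision carried): 0.036×(-4.795859)=-0.172651, 0.133×(-2.910502)=-0.387097, 0.5×(-1.000000)=-0.500000, 0.259×(-1.948976)=-0.504785, 0.072×(-3.795859)=-0.273302.
Sum = -1.837834, so H' = 1.8378.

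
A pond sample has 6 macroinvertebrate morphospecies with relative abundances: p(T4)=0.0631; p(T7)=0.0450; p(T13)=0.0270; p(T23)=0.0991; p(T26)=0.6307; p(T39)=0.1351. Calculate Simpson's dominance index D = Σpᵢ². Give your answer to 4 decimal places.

0.4326

D = 0.0631² + 0.045² + 0.027² + 0.0991² + 0.6307² + 0.1351² = 0.003982 + 0.002025 + 0.000729 + 0.009821 + 0.397782 + 0.018252 = 0.432591 (working shown to 6 dp, full precision carried).
To 4 decimal places, D = 0.4326.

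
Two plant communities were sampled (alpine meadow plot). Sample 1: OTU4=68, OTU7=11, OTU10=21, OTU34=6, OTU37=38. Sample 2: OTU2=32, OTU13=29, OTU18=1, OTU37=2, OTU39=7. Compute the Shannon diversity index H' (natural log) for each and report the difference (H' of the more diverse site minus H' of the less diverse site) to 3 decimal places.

Sample 1: N=144, proportions 0.47222, 0.07639, 0.14583, 0.04167, 0.26389, giving H' = 1.31553 (working shown to 5 dp, full precision carried).
Sample 2: N=71, proportions 0.4507, 0.40845, 0.01408, 0.02817, 0.09859, giving H' = 1.11391.
Difference = |1.31553 − 1.11391| = 0.20162, i.e. 0.202 to 3 decimal places.

0.202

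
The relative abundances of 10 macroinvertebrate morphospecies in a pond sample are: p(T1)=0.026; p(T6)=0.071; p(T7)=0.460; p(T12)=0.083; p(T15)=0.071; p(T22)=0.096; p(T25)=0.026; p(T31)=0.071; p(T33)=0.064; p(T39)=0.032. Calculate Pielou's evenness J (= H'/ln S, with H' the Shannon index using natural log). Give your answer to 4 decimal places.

H' = −Σ pᵢ ln pᵢ = −((-0.094891) + (-0.187800) + (-0.357203) + (-0.206580) + (-0.187800) + (-0.224967) + (-0.094891) + (-0.187800) + (-0.175928) + (-0.110145)) = 1.828006 (working shown to 6 dp, full precision carried).
With S = 10 species, ln S = 2.302585, so J = 1.828006/2.302585 = 0.793893, i.e. 0.7939 to 4 decimal places.

0.7939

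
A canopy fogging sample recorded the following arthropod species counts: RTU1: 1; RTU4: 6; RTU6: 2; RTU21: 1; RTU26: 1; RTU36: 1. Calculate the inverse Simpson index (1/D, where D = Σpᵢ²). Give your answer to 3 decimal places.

3.273

Total N = 1+6+2+1+1+1 = 12, so the proportions are 0.0833333, 0.5, 0.1666667, 0.0833333, 0.0833333, 0.0833333 (working shown to 7 dp, full precision carried).
D = 0.0833333² + 0.5² + 0.1666667² + 0.0833333² + 0.0833333² + 0.0833333² = 0.0069444 + 0.2500000 + 0.0277778 + 0.0069444 + 0.0069444 + 0.0069444 = 0.3055556.
So 1/D = 3.27273, i.e. 3.273 to 3 decimal places.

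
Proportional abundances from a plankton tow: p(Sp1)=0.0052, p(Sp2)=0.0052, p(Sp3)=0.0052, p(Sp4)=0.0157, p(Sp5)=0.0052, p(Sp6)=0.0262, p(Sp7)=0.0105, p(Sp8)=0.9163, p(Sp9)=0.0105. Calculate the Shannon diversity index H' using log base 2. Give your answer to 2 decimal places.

Each pᵢ log₂ pᵢ term (working shown to 4 dp, full precision carried): 0.0052×(-7.5873)=-0.0395, 0.0052×(-7.5873)=-0.0395, 0.0052×(-7.5873)=-0.0395, 0.0157×(-5.9931)=-0.0941, 0.0052×(-7.5873)=-0.0395, 0.0262×(-5.2543)=-0.1377, 0.0105×(-6.5735)=-0.0690, 0.9163×(-0.1261)=-0.1156, 0.0105×(-6.5735)=-0.0690.
Sum = -0.6432, so H' = 0.64.

0.64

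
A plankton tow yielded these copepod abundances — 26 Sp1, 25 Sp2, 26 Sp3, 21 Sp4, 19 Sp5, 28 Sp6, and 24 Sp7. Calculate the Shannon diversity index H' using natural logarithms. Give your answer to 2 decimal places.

Total N = 26+25+26+21+19+28+24 = 169, so the proportions are 0.1538, 0.1479, 0.1538, 0.1243, 0.1124, 0.1657, 0.142 (working shown to 4 dp, full precision carried).
Each pᵢ ln pᵢ term: 0.1538×(-1.8718)=-0.2880, 0.1479×(-1.9110)=-0.2827, 0.1538×(-1.8718)=-0.2880, 0.1243×(-2.0854)=-0.2591, 0.1124×(-2.1855)=-0.2457, 0.1657×(-1.7977)=-0.2978, 0.142×(-1.9518)=-0.2772.
Sum = -1.9385, so H' = 1.94.

1.94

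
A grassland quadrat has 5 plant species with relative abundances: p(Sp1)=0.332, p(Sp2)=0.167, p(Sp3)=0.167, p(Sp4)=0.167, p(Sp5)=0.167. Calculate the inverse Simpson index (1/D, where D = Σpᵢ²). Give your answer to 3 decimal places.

4.509

D = 0.332² + 0.167² + 0.167² + 0.167² + 0.167² = 0.1102240 + 0.0278890 + 0.0278890 + 0.0278890 + 0.0278890 = 0.2217800 (working shown to 7 dp, full precision carried).
So 1/D = 4.50897, i.e. 4.509 to 3 decimal places.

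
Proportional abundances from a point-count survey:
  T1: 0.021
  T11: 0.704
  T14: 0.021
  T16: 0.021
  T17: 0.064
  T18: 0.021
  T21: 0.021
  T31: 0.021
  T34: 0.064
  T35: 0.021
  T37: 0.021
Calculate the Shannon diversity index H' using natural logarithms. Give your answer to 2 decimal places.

1.25

Each pᵢ ln pᵢ term (working shown to 4 dp, full precision carried): 0.021×(-3.8632)=-0.0811, 0.704×(-0.3510)=-0.2471, 0.021×(-3.8632)=-0.0811, 0.021×(-3.8632)=-0.0811, 0.064×(-2.7489)=-0.1759, 0.021×(-3.8632)=-0.0811, 0.021×(-3.8632)=-0.0811, 0.021×(-3.8632)=-0.0811, 0.064×(-2.7489)=-0.1759, 0.021×(-3.8632)=-0.0811, 0.021×(-3.8632)=-0.0811.
Sum = -1.2480, so H' = 1.25.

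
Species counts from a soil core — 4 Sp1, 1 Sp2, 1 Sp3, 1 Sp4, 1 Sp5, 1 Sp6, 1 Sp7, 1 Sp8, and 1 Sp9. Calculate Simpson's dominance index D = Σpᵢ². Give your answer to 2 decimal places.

0.17

Total N = 4+1+1+1+1+1+1+1+1 = 12, so the proportions are 0.3333, 0.0833, 0.0833, 0.0833, 0.0833, 0.0833, 0.0833, 0.0833, 0.0833 (working shown to 4 dp, full precision carried).
D = 0.3333² + 0.0833² + 0.0833² + 0.0833² + 0.0833² + 0.0833² + 0.0833² + 0.0833² + 0.0833² = 0.1111 + 0.0069 + 0.0069 + 0.0069 + 0.0069 + 0.0069 + 0.0069 + 0.0069 + 0.0069 = 0.1667.
To 2 decimal places, D = 0.17.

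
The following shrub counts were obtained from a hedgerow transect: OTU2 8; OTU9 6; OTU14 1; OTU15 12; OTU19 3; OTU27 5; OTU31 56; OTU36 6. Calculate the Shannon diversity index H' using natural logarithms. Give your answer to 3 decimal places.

1.433

Total N = 8+6+1+12+3+5+56+6 = 97, so the proportions are 0.08247, 0.06186, 0.01031, 0.12371, 0.03093, 0.05155, 0.57732, 0.06186 (working shown to 5 dp, full precision carried).
Each pᵢ ln pᵢ term: 0.08247×(-2.49527)=-0.20580, 0.06186×(-2.78295)=-0.17214, 0.01031×(-4.57471)=-0.04716, 0.12371×(-2.08980)=-0.25853, 0.03093×(-3.47610)=-0.10751, 0.05155×(-2.96527)=-0.15285, 0.57732×(-0.54936)=-0.31716, 0.06186×(-2.78295)=-0.17214.
Sum = -1.43329, so H' = 1.433.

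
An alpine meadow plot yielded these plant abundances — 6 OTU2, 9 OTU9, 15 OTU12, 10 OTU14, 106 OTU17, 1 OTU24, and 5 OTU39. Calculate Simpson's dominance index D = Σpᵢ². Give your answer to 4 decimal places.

Total N = 6+9+15+10+106+1+5 = 152, so the proportions are 0.039474, 0.059211, 0.098684, 0.065789, 0.697368, 0.006579, 0.032895 (working shown to 6 dp, full precision carried).
D = 0.039474² + 0.059211² + 0.098684² + 0.065789² + 0.697368² + 0.006579² + 0.032895² = 0.001558 + 0.003506 + 0.009739 + 0.004328 + 0.486323 + 0.000043 + 0.001082 = 0.506579.
To 4 decimal places, D = 0.5066.

0.5066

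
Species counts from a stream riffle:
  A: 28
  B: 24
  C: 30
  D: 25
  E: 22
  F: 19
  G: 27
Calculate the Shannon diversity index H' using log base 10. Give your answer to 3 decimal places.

Total N = 28+24+30+25+22+19+27 = 175, so the proportions are 0.16, 0.13714, 0.17143, 0.14286, 0.12571, 0.10857, 0.15429 (working shown to 5 dp, full precision carried).
Each pᵢ log₁₀ pᵢ term: 0.16×(-0.79588)=-0.12734, 0.13714×(-0.86283)=-0.11833, 0.17143×(-0.76592)=-0.13130, 0.14286×(-0.84510)=-0.12073, 0.12571×(-0.90062)=-0.11322, 0.10857×(-0.96428)=-0.10469, 0.15429×(-0.81167)=-0.12523.
Sum = -0.84084, so H' = 0.841.

0.841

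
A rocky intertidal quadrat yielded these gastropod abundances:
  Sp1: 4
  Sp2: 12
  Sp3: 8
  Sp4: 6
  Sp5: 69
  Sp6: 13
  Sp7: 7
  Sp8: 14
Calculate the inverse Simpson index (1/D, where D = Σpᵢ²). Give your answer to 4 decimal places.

Total N = 4+12+8+6+69+13+7+14 = 133, so the proportions are 0.03007519, 0.09022556, 0.06015038, 0.04511278, 0.51879699, 0.09774436, 0.05263158, 0.10526316 (working shown to 8 dp, full precision carried).
D = 0.03007519² + 0.09022556² + 0.06015038² + 0.04511278² + 0.51879699² + 0.09774436² + 0.05263158² + 0.10526316² = 0.00090452 + 0.00814065 + 0.00361807 + 0.00203516 + 0.26915032 + 0.00955396 + 0.00277008 + 0.01108033 = 0.30725310.
So 1/D = 3.254646, i.e. 3.2546 to 4 decimal places.

3.2546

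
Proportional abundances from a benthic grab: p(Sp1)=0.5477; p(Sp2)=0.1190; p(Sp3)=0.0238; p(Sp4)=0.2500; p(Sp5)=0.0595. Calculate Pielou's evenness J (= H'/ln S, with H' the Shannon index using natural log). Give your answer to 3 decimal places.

0.737

H' = −Σ pᵢ ln pᵢ = −((-0.32973) + (-0.25331) + (-0.08897) + (-0.34657) + (-0.16790)) = 1.18647 (working shown to 5 dp, full precision carried).
With S = 5 species, ln S = 1.60944, so J = 1.18647/1.60944 = 0.73720, i.e. 0.737 to 3 decimal places.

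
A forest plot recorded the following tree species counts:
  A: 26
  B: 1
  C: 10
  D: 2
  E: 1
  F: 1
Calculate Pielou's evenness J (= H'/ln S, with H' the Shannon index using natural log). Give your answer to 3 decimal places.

0.587

Total N = 26+1+10+2+1+1 = 41, so the proportions are 0.63415, 0.02439, 0.2439, 0.04878, 0.02439, 0.02439 (working shown to 5 dp, full precision carried).
H' = −Σ pᵢ ln pᵢ = −((-0.28884) + (-0.09057) + (-0.34414) + (-0.14734) + (-0.09057) + (-0.09057)) = 1.05204.
With S = 6 species, ln S = 1.79176, so J = 1.05204/1.79176 = 0.58716, i.e. 0.587 to 3 decimal places.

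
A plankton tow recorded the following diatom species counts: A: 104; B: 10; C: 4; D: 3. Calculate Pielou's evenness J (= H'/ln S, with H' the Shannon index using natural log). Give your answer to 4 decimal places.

Total N = 104+10+4+3 = 121, so the proportions are 0.859504, 0.082645, 0.033058, 0.024793 (working shown to 6 dp, full precision carried).
H' = −Σ pᵢ ln pᵢ = −((-0.130129) + (-0.206050) + (-0.112711) + (-0.091666)) = 0.540555.
With S = 4 species, ln S = 1.386294, so J = 0.540555/1.386294 = 0.389928, i.e. 0.3899 to 4 decimal places.

0.3899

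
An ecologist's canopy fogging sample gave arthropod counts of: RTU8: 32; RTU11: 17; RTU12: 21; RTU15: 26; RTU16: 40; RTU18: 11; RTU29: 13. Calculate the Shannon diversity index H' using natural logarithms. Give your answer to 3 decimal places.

Total N = 32+17+21+26+40+11+13 = 160, so the proportions are 0.2, 0.10625, 0.13125, 0.1625, 0.25, 0.06875, 0.08125 (working shown to 5 dp, full precision carried).
Each pᵢ ln pᵢ term: 0.2×(-1.60944)=-0.32189, 0.10625×(-2.24196)=-0.23821, 0.13125×(-2.03065)=-0.26652, 0.1625×(-1.81708)=-0.29528, 0.25×(-1.38629)=-0.34657, 0.06875×(-2.67728)=-0.18406, 0.08125×(-2.51022)=-0.20396.
Sum = -1.85649, so H' = 1.856.

1.856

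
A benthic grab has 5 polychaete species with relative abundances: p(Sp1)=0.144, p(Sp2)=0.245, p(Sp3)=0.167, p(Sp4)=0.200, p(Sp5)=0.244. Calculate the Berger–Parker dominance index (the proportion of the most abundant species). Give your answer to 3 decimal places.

The largest proportion is 0.245, i.e. d = 0.245 to 3 decimal places.

0.245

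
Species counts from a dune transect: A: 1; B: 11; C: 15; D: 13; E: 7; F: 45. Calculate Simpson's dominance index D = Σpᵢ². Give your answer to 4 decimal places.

Total N = 1+11+15+13+7+45 = 92, so the proportions are 0.01087, 0.119565, 0.163043, 0.141304, 0.076087, 0.48913 (working shown to 6 dp, full precision carried).
D = 0.01087² + 0.119565² + 0.163043² + 0.141304² + 0.076087² + 0.48913² = 0.000118 + 0.014296 + 0.026583 + 0.019967 + 0.005789 + 0.239249 = 0.306002.
To 4 decimal places, D = 0.3060.

0.3060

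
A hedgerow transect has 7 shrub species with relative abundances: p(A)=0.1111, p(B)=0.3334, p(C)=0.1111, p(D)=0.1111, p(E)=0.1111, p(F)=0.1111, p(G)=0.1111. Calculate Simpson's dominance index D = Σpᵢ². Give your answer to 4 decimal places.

D = 0.1111² + 0.3334² + 0.1111² + 0.1111² + 0.1111² + 0.1111² + 0.1111² = 0.012343 + 0.111156 + 0.012343 + 0.012343 + 0.012343 + 0.012343 + 0.012343 = 0.185215 (working shown to 6 dp, full precision carried).
To 4 decimal places, D = 0.1852.

0.1852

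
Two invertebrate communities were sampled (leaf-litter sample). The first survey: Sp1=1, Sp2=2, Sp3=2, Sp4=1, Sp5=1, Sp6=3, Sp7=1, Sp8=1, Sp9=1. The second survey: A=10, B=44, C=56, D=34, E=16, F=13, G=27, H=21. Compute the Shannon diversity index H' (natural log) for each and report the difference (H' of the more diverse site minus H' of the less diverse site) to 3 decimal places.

0.164

The first survey: N=13, proportions 0.07692, 0.15385, 0.15385, 0.07692, 0.07692, 0.23077, 0.07692, 0.07692, 0.07692, giving H' = 2.09815 (working shown to 5 dp, full precision carried).
The second survey: N=221, proportions 0.04525, 0.1991, 0.25339, 0.15385, 0.0724, 0.05882, 0.12217, 0.09502, giving H' = 1.93448.
Difference = |2.09815 − 1.93448| = 0.16367, i.e. 0.164 to 3 decimal places.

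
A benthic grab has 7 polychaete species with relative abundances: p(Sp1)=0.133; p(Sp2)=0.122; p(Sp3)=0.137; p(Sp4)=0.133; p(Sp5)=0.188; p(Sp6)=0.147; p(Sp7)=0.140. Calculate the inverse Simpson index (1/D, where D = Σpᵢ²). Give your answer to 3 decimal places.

6.869

D = 0.133² + 0.122² + 0.137² + 0.133² + 0.188² + 0.147² + 0.14² = 0.0176890 + 0.0148840 + 0.0187690 + 0.0176890 + 0.0353440 + 0.0216090 + 0.0196000 = 0.1455840 (working shown to 7 dp, full precision carried).
So 1/D = 6.86889, i.e. 6.869 to 3 decimal places.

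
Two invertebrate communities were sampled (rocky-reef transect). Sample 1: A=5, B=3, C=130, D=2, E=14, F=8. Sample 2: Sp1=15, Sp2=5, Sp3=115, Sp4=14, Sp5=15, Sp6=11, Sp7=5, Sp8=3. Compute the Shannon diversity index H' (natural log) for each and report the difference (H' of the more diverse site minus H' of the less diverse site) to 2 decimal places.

Sample 1: N=162, proportions 0.03086, 0.01852, 0.80247, 0.01235, 0.08642, 0.04938, giving H' = 0.77222 (working shown to 5 dp, full precision carried).
Sample 2: N=183, proportions 0.08197, 0.02732, 0.62842, 0.0765, 0.08197, 0.06011, 0.02732, 0.01639, giving H' = 1.33177.
Difference = |0.77222 − 1.33177| = 0.55955, i.e. 0.56 to 2 decimal places.

0.56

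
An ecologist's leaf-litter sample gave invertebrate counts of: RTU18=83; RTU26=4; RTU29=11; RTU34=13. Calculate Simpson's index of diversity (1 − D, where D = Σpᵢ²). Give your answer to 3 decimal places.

0.416

Total N = 83+4+11+13 = 111, so the proportions are 0.74775, 0.03604, 0.0991, 0.11712 (working shown to 5 dp, full precision carried).
D = 0.74775² + 0.03604² + 0.0991² + 0.11712² = 0.55913 + 0.00130 + 0.00982 + 0.01372 = 0.58396.
So 1 − D = 0.41604, i.e. 0.416 to 3 decimal places.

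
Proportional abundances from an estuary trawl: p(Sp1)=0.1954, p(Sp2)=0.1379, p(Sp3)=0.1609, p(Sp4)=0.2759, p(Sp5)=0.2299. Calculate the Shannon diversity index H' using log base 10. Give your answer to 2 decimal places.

0.69

Each pᵢ log₁₀ pᵢ term (working shown to 4 dp, full precision carried): 0.1954×(-0.7091)=-0.1386, 0.1379×(-0.8604)=-0.1187, 0.1609×(-0.7934)=-0.1277, 0.2759×(-0.5592)=-0.1543, 0.2299×(-0.6385)=-0.1468.
Sum = -0.6860, so H' = 0.69.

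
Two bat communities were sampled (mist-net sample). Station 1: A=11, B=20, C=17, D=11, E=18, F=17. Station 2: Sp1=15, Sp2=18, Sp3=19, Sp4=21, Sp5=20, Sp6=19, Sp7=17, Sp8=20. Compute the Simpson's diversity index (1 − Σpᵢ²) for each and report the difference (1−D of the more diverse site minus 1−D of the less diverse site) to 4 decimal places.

0.0486

Station 1: N=94, proportions 0.1170213, 0.212766, 0.1808511, 0.1170213, 0.1914894, 0.1808511, giving 1−D = 0.8252603 (working shown to 7 dp, full precision carried).
Station 2: N=149, proportions 0.1006711, 0.1208054, 0.1275168, 0.1409396, 0.1342282, 0.1275168, 0.114094, 0.1342282, giving 1−D = 0.8738345.
Difference = |0.8252603 − 0.8738345| = 0.0485742, i.e. 0.0486 to 4 decimal places.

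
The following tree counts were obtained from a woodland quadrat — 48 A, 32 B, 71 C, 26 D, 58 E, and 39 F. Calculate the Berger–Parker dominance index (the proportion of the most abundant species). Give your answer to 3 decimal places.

Total N = 48+32+71+26+58+39 = 274, so the proportions are 0.17518, 0.11679, 0.25912, 0.09489, 0.21168, 0.14234 (working shown to 5 dp, full precision carried).
The largest proportion is 0.25912, i.e. d = 0.259 to 3 decimal places.

0.259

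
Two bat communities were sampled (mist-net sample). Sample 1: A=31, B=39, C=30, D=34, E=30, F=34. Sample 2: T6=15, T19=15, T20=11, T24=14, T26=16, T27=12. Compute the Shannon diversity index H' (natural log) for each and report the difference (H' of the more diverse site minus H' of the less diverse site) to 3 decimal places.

Sample 1: N=198, proportions 0.15657, 0.19697, 0.15152, 0.17172, 0.15152, 0.17172, giving H' = 1.78727 (working shown to 5 dp, full precision carried).
Sample 2: N=83, proportions 0.18072, 0.18072, 0.13253, 0.16867, 0.19277, 0.14458, giving H' = 1.78335.
Difference = |1.78727 − 1.78335| = 0.00392, i.e. 0.004 to 3 decimal places.

0.004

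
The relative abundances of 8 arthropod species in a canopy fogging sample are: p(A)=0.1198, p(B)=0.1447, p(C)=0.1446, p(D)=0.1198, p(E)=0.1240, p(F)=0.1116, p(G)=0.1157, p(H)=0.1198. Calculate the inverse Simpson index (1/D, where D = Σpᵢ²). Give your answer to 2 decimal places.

7.93

D = 0.1198² + 0.1447² + 0.1446² + 0.1198² + 0.124² + 0.1116² + 0.1157² + 0.1198² = 0.014352 + 0.020938 + 0.020909 + 0.014352 + 0.015376 + 0.012455 + 0.013386 + 0.014352 = 0.126120 (working shown to 6 dp, full precision carried).
So 1/D = 7.9289, i.e. 7.93 to 2 decimal places.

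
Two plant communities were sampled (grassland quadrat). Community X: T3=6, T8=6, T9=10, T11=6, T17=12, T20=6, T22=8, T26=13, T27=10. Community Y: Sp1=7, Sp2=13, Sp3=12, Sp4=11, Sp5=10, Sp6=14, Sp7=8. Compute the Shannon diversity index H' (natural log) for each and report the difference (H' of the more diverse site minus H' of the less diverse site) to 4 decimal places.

0.2304

Community X: N=77, proportions 0.077922078, 0.077922078, 0.12987013, 0.077922078, 0.155844156, 0.077922078, 0.103896104, 0.168831169, 0.12987013, giving H' = 2.150913436 (working shown to 9 dp, full precision carried).
Community Y: N=75, proportions 0.093333333, 0.173333333, 0.16, 0.146666667, 0.133333333, 0.186666667, 0.106666667, giving H' = 1.920559762.
Difference = |2.150913436 − 1.920559762| = 0.230353674, i.e. 0.2304 to 4 decimal places.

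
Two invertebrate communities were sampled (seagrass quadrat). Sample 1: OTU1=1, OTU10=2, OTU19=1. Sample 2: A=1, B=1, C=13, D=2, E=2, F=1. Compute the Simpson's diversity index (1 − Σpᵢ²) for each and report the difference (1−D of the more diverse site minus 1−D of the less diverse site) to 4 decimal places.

0.0750

Sample 1: N=4, proportions 0.25, 0.5, 0.25, giving 1−D = 0.625000 (working shown to 6 dp, full precision carried).
Sample 2: N=20, proportions 0.05, 0.05, 0.65, 0.1, 0.1, 0.05, giving 1−D = 0.550000.
Difference = |0.625000 − 0.550000| = 0.075000, i.e. 0.0750 to 4 decimal places.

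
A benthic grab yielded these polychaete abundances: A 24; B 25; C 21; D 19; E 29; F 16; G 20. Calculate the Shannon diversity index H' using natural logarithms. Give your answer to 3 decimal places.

1.929

Total N = 24+25+21+19+29+16+20 = 154, so the proportions are 0.15584, 0.16234, 0.13636, 0.12338, 0.18831, 0.1039, 0.12987 (working shown to 5 dp, full precision carried).
Each pᵢ ln pᵢ term: 0.15584×(-1.85890)=-0.28970, 0.16234×(-1.81808)=-0.29514, 0.13636×(-1.99243)=-0.27170, 0.12338×(-2.09251)=-0.25817, 0.18831×(-1.66966)=-0.31442, 0.1039×(-2.26436)=-0.23526, 0.12987×(-2.04122)=-0.26509.
Sum = -1.92947, so H' = 1.929.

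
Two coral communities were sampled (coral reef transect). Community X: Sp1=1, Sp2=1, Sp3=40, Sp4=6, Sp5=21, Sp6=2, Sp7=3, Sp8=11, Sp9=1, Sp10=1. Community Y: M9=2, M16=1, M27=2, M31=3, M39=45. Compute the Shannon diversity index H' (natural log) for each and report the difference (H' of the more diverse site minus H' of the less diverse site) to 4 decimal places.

0.9307

Community X: N=87, proportions 0.011494, 0.011494, 0.45977, 0.068966, 0.241379, 0.022989, 0.034483, 0.126437, 0.011494, 0.011494, giving H' = 1.554417 (working shown to 6 dp, full precision carried).
Community Y: N=53, proportions 0.037736, 0.018868, 0.037736, 0.056604, 0.849057, giving H' = 0.623721.
Difference = |1.554417 − 0.623721| = 0.930696, i.e. 0.9307 to 4 decimal places.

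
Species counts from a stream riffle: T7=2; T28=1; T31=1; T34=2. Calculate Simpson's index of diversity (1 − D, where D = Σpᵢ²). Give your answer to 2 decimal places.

Total N = 2+1+1+2 = 6, so the proportions are 0.3333, 0.1667, 0.1667, 0.3333 (working shown to 4 dp, full precision carried).
D = 0.3333² + 0.1667² + 0.1667² + 0.3333² = 0.1111 + 0.0278 + 0.0278 + 0.1111 = 0.2778.
So 1 − D = 0.7222, i.e. 0.72 to 2 decimal places.

0.72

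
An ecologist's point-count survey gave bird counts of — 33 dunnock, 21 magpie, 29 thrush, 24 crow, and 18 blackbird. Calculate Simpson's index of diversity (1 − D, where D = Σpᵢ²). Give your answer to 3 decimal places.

0.791

Total N = 33+21+29+24+18 = 125, so the proportions are 0.264, 0.168, 0.232, 0.192, 0.144 (working shown to 5 dp, full precision carried).
D = 0.264² + 0.168² + 0.232² + 0.192² + 0.144² = 0.06970 + 0.02822 + 0.05382 + 0.03686 + 0.02074 = 0.20934.
So 1 − D = 0.79066, i.e. 0.791 to 3 decimal places.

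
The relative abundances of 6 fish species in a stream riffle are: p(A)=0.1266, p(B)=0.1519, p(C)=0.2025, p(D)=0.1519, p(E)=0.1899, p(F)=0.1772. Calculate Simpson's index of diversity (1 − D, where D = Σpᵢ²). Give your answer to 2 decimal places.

0.83

D = 0.1266² + 0.1519² + 0.2025² + 0.1519² + 0.1899² + 0.1772² = 0.0160 + 0.0231 + 0.0410 + 0.0231 + 0.0361 + 0.0314 = 0.1706 (working shown to 4 dp, full precision carried).
So 1 − D = 0.8294, i.e. 0.83 to 2 decimal places.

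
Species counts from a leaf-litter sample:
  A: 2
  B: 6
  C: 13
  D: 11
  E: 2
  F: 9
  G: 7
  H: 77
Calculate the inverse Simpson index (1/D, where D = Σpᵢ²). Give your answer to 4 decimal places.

Total N = 2+6+13+11+2+9+7+77 = 127, so the proportions are 0.015748, 0.0472441, 0.1023622, 0.0866142, 0.015748, 0.0708661, 0.0551181, 0.6062992 (working shown to 7 dp, full precision carried).
D = 0.015748² + 0.0472441² + 0.1023622² + 0.0866142² + 0.015748² + 0.0708661² + 0.0551181² + 0.6062992² = 0.0002480 + 0.0022320 + 0.0104780 + 0.0075020 + 0.0002480 + 0.0050220 + 0.0030380 + 0.3675987 = 0.3963668.
So 1/D = 2.522916, i.e. 2.5229 to 4 decimal places.

2.5229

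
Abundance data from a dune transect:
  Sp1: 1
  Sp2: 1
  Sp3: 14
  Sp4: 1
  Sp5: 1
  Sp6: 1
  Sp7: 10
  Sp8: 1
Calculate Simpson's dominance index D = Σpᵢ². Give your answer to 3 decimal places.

Total N = 1+1+14+1+1+1+10+1 = 30, so the proportions are 0.03333, 0.03333, 0.46667, 0.03333, 0.03333, 0.03333, 0.33333, 0.03333 (working shown to 5 dp, full precision carried).
D = 0.03333² + 0.03333² + 0.46667² + 0.03333² + 0.03333² + 0.03333² + 0.33333² + 0.03333² = 0.00111 + 0.00111 + 0.21778 + 0.00111 + 0.00111 + 0.00111 + 0.11111 + 0.00111 = 0.33556.
To 3 decimal places, D = 0.336.

0.336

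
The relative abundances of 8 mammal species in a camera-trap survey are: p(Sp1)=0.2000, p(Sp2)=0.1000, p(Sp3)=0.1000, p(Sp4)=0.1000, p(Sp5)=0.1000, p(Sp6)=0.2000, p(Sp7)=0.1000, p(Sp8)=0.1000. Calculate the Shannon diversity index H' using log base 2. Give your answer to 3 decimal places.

Each pᵢ log₂ pᵢ term (working shown to 5 dp, full precision carried): 0.2×(-2.32193)=-0.46439, 0.1×(-3.32193)=-0.33219, 0.1×(-3.32193)=-0.33219, 0.1×(-3.32193)=-0.33219, 0.1×(-3.32193)=-0.33219, 0.2×(-2.32193)=-0.46439, 0.1×(-3.32193)=-0.33219, 0.1×(-3.32193)=-0.33219.
Sum = -2.92193, so H' = 2.922.

2.922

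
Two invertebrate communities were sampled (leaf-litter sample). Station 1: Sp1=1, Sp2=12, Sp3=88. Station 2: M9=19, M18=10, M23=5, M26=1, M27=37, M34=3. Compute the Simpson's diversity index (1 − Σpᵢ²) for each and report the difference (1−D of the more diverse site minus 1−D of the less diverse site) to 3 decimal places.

0.442

Station 1: N=101, proportions 0.0099, 0.11881, 0.87129, giving 1−D = 0.22664 (working shown to 5 dp, full precision carried).
Station 2: N=75, proportions 0.25333, 0.13333, 0.06667, 0.01333, 0.49333, 0.04, giving 1−D = 0.66844.
Difference = |0.22664 − 0.66844| = 0.44180, i.e. 0.442 to 3 decimal places.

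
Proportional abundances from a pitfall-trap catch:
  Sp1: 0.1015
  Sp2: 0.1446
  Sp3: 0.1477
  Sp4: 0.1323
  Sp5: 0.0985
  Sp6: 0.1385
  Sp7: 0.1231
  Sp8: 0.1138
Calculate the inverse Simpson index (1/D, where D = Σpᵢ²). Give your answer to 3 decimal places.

D = 0.1015² + 0.1446² + 0.1477² + 0.1323² + 0.0985² + 0.1385² + 0.1231² + 0.1138² = 0.0103023 + 0.0209092 + 0.0218153 + 0.0175033 + 0.0097023 + 0.0191823 + 0.0151536 + 0.0129504 = 0.1275185 (working shown to 7 dp, full precision carried).
So 1/D = 7.84200, i.e. 7.842 to 3 decimal places.

7.842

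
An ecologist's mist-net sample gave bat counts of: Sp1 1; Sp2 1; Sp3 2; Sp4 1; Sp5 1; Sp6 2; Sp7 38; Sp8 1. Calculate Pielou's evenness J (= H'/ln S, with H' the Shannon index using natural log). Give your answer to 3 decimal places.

0.409

Total N = 1+1+2+1+1+2+38+1 = 47, so the proportions are 0.02128, 0.02128, 0.04255, 0.02128, 0.02128, 0.04255, 0.80851, 0.02128 (working shown to 5 dp, full precision carried).
H' = −Σ pᵢ ln pᵢ = −((-0.08192) + (-0.08192) + (-0.13434) + (-0.08192) + (-0.08192) + (-0.13434) + (-0.17186) + (-0.08192)) = 0.85013.
With S = 8 species, ln S = 2.07944, so J = 0.85013/2.07944 = 0.40883, i.e. 0.409 to 3 decimal places.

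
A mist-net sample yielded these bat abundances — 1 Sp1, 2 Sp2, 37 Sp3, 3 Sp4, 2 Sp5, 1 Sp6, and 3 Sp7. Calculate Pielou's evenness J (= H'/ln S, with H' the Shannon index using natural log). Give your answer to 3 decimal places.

0.501

Total N = 1+2+37+3+2+1+3 = 49, so the proportions are 0.02041, 0.04082, 0.7551, 0.06122, 0.04082, 0.02041, 0.06122 (working shown to 5 dp, full precision carried).
H' = −Σ pᵢ ln pᵢ = −((-0.07942) + (-0.13056) + (-0.21211) + (-0.17101) + (-0.13056) + (-0.07942) + (-0.17101)) = 0.97410.
With S = 7 species, ln S = 1.94591, so J = 0.97410/1.94591 = 0.50059, i.e. 0.501 to 3 decimal places.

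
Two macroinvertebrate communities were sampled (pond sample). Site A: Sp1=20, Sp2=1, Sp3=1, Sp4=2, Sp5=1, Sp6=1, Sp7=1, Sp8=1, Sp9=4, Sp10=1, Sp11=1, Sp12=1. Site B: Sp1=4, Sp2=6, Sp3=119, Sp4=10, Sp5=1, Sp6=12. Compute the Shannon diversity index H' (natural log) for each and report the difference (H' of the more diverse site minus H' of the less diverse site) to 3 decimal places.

0.818

Site A: N=35, proportions 0.57143, 0.02857, 0.02857, 0.05714, 0.02857, 0.02857, 0.02857, 0.02857, 0.11429, 0.02857, 0.02857, 0.02857, giving H' = 1.64546 (working shown to 5 dp, full precision carried).
Site B: N=152, proportions 0.02632, 0.03947, 0.78289, 0.06579, 0.00658, 0.07895, giving H' = 0.82746.
Difference = |1.64546 − 0.82746| = 0.81800, i.e. 0.818 to 3 decimal places.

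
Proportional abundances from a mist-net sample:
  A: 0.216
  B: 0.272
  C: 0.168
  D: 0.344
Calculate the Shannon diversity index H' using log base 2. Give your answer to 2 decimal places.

Each pᵢ log₂ pᵢ term (working shown to 4 dp, full precision carried): 0.216×(-2.2109)=-0.4776, 0.272×(-1.8783)=-0.5109, 0.168×(-2.5735)=-0.4323, 0.344×(-1.5395)=-0.5296.
Sum = -1.9504, so H' = 1.95.

1.95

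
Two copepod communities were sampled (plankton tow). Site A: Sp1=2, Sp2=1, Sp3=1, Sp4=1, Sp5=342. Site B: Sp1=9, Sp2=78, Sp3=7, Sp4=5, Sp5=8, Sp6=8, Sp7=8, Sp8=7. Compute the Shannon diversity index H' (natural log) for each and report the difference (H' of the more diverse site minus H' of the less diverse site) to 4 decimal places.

Site A: N=347, proportions 0.005764, 0.002882, 0.002882, 0.002882, 0.985591, giving H' = 0.094594 (working shown to 6 dp, full precision carried).
Site B: N=130, proportions 0.069231, 0.6, 0.053846, 0.038462, 0.061538, 0.061538, 0.061538, 0.053846, giving H' = 1.446036.
Difference = |0.094594 − 1.446036| = 1.351442, i.e. 1.3514 to 4 decimal places.

1.3514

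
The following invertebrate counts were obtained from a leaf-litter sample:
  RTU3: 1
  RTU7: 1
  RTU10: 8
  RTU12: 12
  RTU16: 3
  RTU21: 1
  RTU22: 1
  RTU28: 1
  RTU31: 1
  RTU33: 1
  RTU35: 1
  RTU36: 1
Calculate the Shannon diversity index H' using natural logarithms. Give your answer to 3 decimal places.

Total N = 1+1+8+12+3+1+1+1+1+1+1+1 = 32, so the proportions are 0.03125, 0.03125, 0.25, 0.375, 0.09375, 0.03125, 0.03125, 0.03125, 0.03125, 0.03125, 0.03125, 0.03125 (working shown to 5 dp, full precision carried).
Each pᵢ ln pᵢ term: 0.03125×(-3.46574)=-0.10830, 0.03125×(-3.46574)=-0.10830, 0.25×(-1.38629)=-0.34657, 0.375×(-0.98083)=-0.36781, 0.09375×(-2.36712)=-0.22192, 0.03125×(-3.46574)=-0.10830, 0.03125×(-3.46574)=-0.10830, 0.03125×(-3.46574)=-0.10830, 0.03125×(-3.46574)=-0.10830, 0.03125×(-3.46574)=-0.10830, 0.03125×(-3.46574)=-0.10830, 0.03125×(-3.46574)=-0.10830.
Sum = -1.91104, so H' = 1.911.

1.911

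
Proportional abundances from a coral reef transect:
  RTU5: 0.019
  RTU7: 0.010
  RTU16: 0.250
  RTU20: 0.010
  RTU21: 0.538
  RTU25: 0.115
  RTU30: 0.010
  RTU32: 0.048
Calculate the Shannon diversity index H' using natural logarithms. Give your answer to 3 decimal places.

1.288

Each pᵢ ln pᵢ term (working shown to 5 dp, full precision carried): 0.019×(-3.96332)=-0.07530, 0.01×(-4.60517)=-0.04605, 0.25×(-1.38629)=-0.34657, 0.01×(-4.60517)=-0.04605, 0.538×(-0.61990)=-0.33350, 0.115×(-2.16282)=-0.24872, 0.01×(-4.60517)=-0.04605, 0.048×(-3.03655)=-0.14575.
Sum = -1.28802, so H' = 1.288.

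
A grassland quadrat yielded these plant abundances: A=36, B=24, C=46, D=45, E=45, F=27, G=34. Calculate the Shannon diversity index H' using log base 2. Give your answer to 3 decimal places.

2.769

Total N = 36+24+46+45+45+27+34 = 257, so the proportions are 0.14008, 0.09339, 0.17899, 0.1751, 0.1751, 0.10506, 0.1323 (working shown to 5 dp, full precision carried).
Each pᵢ log₂ pᵢ term: 0.14008×(-2.83570)=-0.39722, 0.09339×(-3.42066)=-0.31944, 0.17899×(-2.48206)=-0.44426, 0.1751×(-2.51377)=-0.44015, 0.1751×(-2.51377)=-0.44015, 0.10506×(-3.25074)=-0.34152, 0.1323×(-2.91816)=-0.38606.
Sum = -2.76880, so H' = 2.769.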